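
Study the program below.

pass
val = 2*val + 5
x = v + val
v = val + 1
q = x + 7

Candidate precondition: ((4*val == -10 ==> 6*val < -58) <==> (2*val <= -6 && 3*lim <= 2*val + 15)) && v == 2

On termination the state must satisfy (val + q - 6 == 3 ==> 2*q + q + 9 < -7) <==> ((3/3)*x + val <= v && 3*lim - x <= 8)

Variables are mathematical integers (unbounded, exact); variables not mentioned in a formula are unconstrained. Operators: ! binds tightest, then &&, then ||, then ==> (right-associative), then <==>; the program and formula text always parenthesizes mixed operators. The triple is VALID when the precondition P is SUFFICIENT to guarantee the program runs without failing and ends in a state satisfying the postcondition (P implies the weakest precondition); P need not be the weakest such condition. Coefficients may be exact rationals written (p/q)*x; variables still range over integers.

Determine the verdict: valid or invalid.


Working backward. After the program, the postcondition (val + q - 6 == 3 ==> 2*q + q + 9 < -7) <==> ((3/3)*x + val <= v && 3*lim - x <= 8) must hold; in canonical form it is (q + val == 9 ==> 3*q < -16) <==> (val + x <= v && 3*lim <= x + 8).
Before q := x + 7: (val + x == 2 ==> 3*x < -37) <==> (val + x <= v && 3*lim <= x + 8)
Before v := val + 1: (val + x == 2 ==> 3*x < -37) <==> (x <= 1 && 3*lim <= x + 8)
Before x := v + val: (v + 2*val == 2 ==> 3*v + 3*val < -37) <==> (v + val <= 1 && 3*lim <= v + val + 8)
Before val := 2*val + 5: (v + 4*val == -8 ==> 3*v + 6*val < -52) <==> (v + 2*val <= -4 && 3*lim <= v + 2*val + 13)
Before skip: (v + 4*val == -8 ==> 3*v + 6*val < -52) <==> (v + 2*val <= -4 && 3*lim <= v + 2*val + 13)
The weakest precondition is (v + 4*val == -8 ==> 3*v + 6*val < -52) <==> (v + 2*val <= -4 && 3*lim <= v + 2*val + 13).
Check whether ((4*val == -10 ==> 6*val < -58) <==> (2*val <= -6 && 3*lim <= 2*val + 15)) && v == 2 implies it.
Every state satisfying the precondition satisfies the weakest precondition: the implication holds.
Answer: valid


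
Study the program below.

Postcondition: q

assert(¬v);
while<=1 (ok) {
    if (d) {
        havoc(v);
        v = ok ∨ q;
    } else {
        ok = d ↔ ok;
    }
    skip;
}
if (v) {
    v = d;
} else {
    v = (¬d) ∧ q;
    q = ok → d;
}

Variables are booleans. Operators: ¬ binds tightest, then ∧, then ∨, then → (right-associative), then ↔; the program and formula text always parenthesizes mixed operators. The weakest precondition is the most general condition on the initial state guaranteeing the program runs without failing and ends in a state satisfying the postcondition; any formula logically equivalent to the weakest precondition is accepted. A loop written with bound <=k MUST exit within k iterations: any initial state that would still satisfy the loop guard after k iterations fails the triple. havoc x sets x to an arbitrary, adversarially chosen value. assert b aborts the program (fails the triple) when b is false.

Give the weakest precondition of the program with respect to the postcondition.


Working backward. After the program, q must hold.
Then branch requires q; else branch requires ok → d.
Before the if: (v → q) ∧ ((¬v) → (ok → d))
Before the loop (bound <=1), unroll the exhaustion recursion (WP_0 = exit-now case; WP_j = one more guarded iteration, up to j = 1):
  WP_0: (¬ok) ∧ (v → q) ∧ ((¬v) → (ok → d))
  WP_1: (ok → ((d → ((¬ok) ∧ ((ok ∨ q) → q) ∧ ((¬(ok ∨ q)) → (ok → d)))) ∧ ((¬d) → ((¬(d ↔ ok)) ∧ (v → q) ∧ ((¬v) → ((d ↔ ok) → d)))))) ∧ ((¬ok) → ((v → q) ∧ ((¬v) → (ok → d))))
So before the loop: (ok → ((d → ((¬ok) ∧ ((ok ∨ q) → q) ∧ ((¬(ok ∨ q)) → (ok → d)))) ∧ ((¬d) → ((¬(d ↔ ok)) ∧ (v → q) ∧ ((¬v) → ((d ↔ ok) → d)))))) ∧ ((¬ok) → ((v → q) ∧ ((¬v) → (ok → d))))
Before assert ¬v: (¬v) ∧ (ok → ((d → ((¬ok) ∧ ((ok ∨ q) → q) ∧ ((¬(ok ∨ q)) → (ok → d)))) ∧ ((¬d) → ((¬(d ↔ ok)) ∧ (v → q) ∧ ((¬v) → ((d ↔ ok) → d)))))) ∧ ((¬ok) → ((v → q) ∧ ((¬v) → (ok → d))))
Answer: WP = (¬v) ∧ (ok → ((d → ((¬ok) ∧ ((ok ∨ q) → q) ∧ ((¬(ok ∨ q)) → (ok → d)))) ∧ ((¬d) → ((¬(d ↔ ok)) ∧ (v → q) ∧ ((¬v) → ((d ↔ ok) → d)))))) ∧ ((¬ok) → ((v → q) ∧ ((¬v) → (ok → d))))


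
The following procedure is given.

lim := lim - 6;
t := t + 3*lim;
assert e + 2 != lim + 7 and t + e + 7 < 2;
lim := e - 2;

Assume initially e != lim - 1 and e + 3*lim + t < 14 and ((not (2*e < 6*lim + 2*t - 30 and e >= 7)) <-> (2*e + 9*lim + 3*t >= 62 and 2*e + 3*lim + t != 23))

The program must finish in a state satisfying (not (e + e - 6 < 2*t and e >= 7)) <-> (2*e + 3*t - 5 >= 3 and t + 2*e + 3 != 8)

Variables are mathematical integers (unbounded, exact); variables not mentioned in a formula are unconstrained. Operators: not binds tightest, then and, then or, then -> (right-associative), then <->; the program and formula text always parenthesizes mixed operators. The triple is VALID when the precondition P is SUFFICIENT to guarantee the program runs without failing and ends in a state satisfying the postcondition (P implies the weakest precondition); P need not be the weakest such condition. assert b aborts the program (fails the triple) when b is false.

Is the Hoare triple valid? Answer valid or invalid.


Working backward. After the program, the postcondition (not (e + e - 6 < 2*t and e >= 7)) <-> (2*e + 3*t - 5 >= 3 and t + 2*e + 3 != 8) must hold; in canonical form it is (not (2*e < 2*t + 6 and e >= 7)) <-> (2*e + 3*t >= 8 and 2*e + t != 5).
Before lim := e - 2: (not (2*e < 2*t + 6 and e >= 7)) <-> (2*e + 3*t >= 8 and 2*e + t != 5)
Before assert e + 2 != lim + 7 and t + e + 7 < 2: e != lim + 5 and e + t < -5 and ((not (2*e < 2*t + 6 and e >= 7)) <-> (2*e + 3*t >= 8 and 2*e + t != 5))
Before t := t + 3*lim: e != lim + 5 and e + 3*lim + t < -5 and ((not (2*e < 6*lim + 2*t + 6 and e >= 7)) <-> (2*e + 9*lim + 3*t >= 8 and 2*e + 3*lim + t != 5))
Before lim := lim - 6: e != lim - 1 and e + 3*lim + t < 13 and ((not (2*e < 6*lim + 2*t - 30 and e >= 7)) <-> (2*e + 9*lim + 3*t >= 62 and 2*e + 3*lim + t != 23))
The weakest precondition is e != lim - 1 and e + 3*lim + t < 13 and ((not (2*e < 6*lim + 2*t - 30 and e >= 7)) <-> (2*e + 9*lim + 3*t >= 62 and 2*e + 3*lim + t != 23)).
Check whether e != lim - 1 and e + 3*lim + t < 14 and ((not (2*e < 6*lim + 2*t - 30 and e >= 7)) <-> (2*e + 9*lim + 3*t >= 62 and 2*e + 3*lim + t != 23)) implies it.
Countermodel: at the initial state e = -23, lim = -23, t = 105, the precondition holds but the weakest precondition fails.
Answer: invalid


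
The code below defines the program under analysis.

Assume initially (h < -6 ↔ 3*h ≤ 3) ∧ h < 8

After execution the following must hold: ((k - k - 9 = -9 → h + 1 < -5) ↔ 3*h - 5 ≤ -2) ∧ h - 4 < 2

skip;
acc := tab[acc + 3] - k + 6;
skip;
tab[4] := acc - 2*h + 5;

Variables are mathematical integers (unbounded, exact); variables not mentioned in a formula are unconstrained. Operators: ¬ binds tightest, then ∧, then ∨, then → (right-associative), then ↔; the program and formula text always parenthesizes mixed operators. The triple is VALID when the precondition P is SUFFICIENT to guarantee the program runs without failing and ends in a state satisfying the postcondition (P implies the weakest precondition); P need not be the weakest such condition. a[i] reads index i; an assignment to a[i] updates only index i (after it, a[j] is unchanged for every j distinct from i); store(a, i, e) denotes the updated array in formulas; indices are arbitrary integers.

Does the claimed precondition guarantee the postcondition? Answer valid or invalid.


Working backward. After the program, the postcondition ((k - k - 9 = -9 → h + 1 < -5) ↔ 3*h - 5 ≤ -2) ∧ h - 4 < 2 must hold; in canonical form it is (h < -6 ↔ 3*h ≤ 3) ∧ h < 6.
Before tab[4] := acc - 2*h + 5: (h < -6 ↔ 3*h ≤ 3) ∧ h < 6
Before skip: (h < -6 ↔ 3*h ≤ 3) ∧ h < 6
Before acc := tab[acc + 3] - k + 6: (h < -6 ↔ 3*h ≤ 3) ∧ h < 6
Before skip: (h < -6 ↔ 3*h ≤ 3) ∧ h < 6
The weakest precondition is (h < -6 ↔ 3*h ≤ 3) ∧ h < 6.
Check whether (h < -6 ↔ 3*h ≤ 3) ∧ h < 8 implies it.
Countermodel: at the initial state h = 6, the precondition holds but the weakest precondition fails.
Answer: invalid


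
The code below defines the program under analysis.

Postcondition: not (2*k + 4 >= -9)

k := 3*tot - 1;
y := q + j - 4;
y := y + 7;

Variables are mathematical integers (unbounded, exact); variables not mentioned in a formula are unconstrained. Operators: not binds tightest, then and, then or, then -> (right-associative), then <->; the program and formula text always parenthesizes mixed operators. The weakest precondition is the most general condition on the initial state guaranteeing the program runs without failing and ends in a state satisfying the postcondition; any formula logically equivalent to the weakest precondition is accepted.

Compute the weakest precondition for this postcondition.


Working backward. After the program, the postcondition not (2*k + 4 >= -9) must hold; in canonical form it is not (2*k >= -13).
Before y := y + 7: not (2*k >= -13)
Before y := q + j - 4: not (2*k >= -13)
Before k := 3*tot - 1: not (6*tot >= -11)
Answer: WP = not (6*tot >= -11)


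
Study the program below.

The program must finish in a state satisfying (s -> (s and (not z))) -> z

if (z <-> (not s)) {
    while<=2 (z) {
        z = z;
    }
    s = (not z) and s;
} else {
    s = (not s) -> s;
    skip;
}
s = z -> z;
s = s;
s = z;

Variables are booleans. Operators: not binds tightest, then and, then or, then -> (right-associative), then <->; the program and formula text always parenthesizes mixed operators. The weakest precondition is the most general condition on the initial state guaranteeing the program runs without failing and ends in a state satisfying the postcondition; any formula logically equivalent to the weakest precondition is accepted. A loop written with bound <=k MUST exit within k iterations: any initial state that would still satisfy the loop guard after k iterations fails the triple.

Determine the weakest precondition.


Working backward. After the program, (s -> (s and (not z))) -> z must hold.
Before s := z: (not z) -> z
Before s := s: (not z) -> z
Before s := z -> z: (not z) -> z
Then branch requires (z -> ((z -> ((not z) and ((not z) -> z))) and ((not z) -> ((not z) -> z)))) and ((not z) -> ((not z) -> z)); else branch requires (not z) -> z.
Before the if: ((z <-> (not s)) -> ((z -> ((z -> ((not z) and ((not z) -> z))) and ((not z) -> ((not z) -> z)))) and ((not z) -> ((not z) -> z)))) and ((not (z <-> (not s))) -> ((not z) -> z))
Answer: WP = ((z <-> (not s)) -> ((z -> ((z -> ((not z) and ((not z) -> z))) and ((not z) -> ((not z) -> z)))) and ((not z) -> ((not z) -> z)))) and ((not (z <-> (not s))) -> ((not z) -> z))


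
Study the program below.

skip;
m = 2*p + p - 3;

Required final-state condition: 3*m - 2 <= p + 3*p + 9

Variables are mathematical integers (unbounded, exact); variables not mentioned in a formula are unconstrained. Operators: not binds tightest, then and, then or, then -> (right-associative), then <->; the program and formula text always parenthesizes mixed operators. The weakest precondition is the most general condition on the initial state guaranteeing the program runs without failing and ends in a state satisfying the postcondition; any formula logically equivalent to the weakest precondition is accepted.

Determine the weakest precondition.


Working backward. After the program, the postcondition 3*m - 2 <= p + 3*p + 9 must hold; in canonical form it is 3*m <= 4*p + 11.
Before m := 2*p + p - 3: 5*p <= 20
Before skip: 5*p <= 20
Answer: WP = 5*p <= 20


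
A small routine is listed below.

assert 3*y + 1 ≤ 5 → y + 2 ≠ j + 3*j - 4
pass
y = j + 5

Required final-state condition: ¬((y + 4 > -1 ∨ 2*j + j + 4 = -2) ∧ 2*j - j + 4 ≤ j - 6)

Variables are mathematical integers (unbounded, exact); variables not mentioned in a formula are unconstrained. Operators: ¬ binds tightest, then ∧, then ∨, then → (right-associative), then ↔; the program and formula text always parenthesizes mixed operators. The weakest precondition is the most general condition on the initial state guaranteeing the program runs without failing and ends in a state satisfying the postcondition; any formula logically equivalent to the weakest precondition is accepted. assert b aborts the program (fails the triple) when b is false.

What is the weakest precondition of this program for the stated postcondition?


Working backward. After the program, the postcondition ¬((y + 4 > -1 ∨ 2*j + j + 4 = -2) ∧ 2*j - j + 4 ≤ j - 6) must hold; in canonical form it is true.
Before y := j + 5: true
Before skip: true
Before assert 3*y + 1 ≤ 5 → y + 2 ≠ j + 3*j - 4: 3*y ≤ 4 → y ≠ 4*j - 6
Answer: WP = 3*y ≤ 4 → y ≠ 4*j - 6


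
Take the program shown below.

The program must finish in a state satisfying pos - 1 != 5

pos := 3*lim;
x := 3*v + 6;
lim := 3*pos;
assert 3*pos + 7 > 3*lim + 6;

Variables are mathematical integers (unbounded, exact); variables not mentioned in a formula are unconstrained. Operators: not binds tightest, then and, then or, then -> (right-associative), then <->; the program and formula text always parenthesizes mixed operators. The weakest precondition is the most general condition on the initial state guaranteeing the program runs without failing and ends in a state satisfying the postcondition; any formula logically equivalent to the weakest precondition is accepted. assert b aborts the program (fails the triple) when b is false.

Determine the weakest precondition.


Working backward. After the program, the postcondition pos - 1 != 5 must hold; in canonical form it is pos != 6.
Before assert 3*pos + 7 > 3*lim + 6: 3*pos > 3*lim - 1 and pos != 6
Before lim := 3*pos: 6*pos < 1 and pos != 6
Before x := 3*v + 6: 6*pos < 1 and pos != 6
Before pos := 3*lim: 18*lim < 1 and 3*lim != 6
Answer: WP = 18*lim < 1 and 3*lim != 6


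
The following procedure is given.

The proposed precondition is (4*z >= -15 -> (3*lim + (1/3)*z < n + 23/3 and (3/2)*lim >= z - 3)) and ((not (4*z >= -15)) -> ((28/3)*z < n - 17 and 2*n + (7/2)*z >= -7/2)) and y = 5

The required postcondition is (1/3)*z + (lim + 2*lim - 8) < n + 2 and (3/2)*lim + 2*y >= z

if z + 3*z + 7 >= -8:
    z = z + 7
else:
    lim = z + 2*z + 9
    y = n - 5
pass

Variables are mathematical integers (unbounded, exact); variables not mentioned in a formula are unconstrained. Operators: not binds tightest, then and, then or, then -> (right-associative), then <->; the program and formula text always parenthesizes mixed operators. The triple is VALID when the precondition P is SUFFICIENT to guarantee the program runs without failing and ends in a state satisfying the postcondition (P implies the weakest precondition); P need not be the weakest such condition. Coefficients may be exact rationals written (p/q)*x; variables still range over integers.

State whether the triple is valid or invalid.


Working backward. After the program, the postcondition (1/3)*z + (lim + 2*lim - 8) < n + 2 and (3/2)*lim + 2*y >= z must hold; in canonical form it is 3*lim + (1/3)*z < n + 10 and (3/2)*lim + 2*y >= z.
Before skip: 3*lim + (1/3)*z < n + 10 and (3/2)*lim + 2*y >= z
Then branch requires 3*lim + (1/3)*z < n + 23/3 and (3/2)*lim + 2*y >= z + 7; else branch requires (28/3)*z < n - 17 and 2*n + (7/2)*z >= -7/2.
Before the if: (4*z >= -15 -> (3*lim + (1/3)*z < n + 23/3 and (3/2)*lim + 2*y >= z + 7)) and ((not (4*z >= -15)) -> ((28/3)*z < n - 17 and 2*n + (7/2)*z >= -7/2))
The weakest precondition is (4*z >= -15 -> (3*lim + (1/3)*z < n + 23/3 and (3/2)*lim + 2*y >= z + 7)) and ((not (4*z >= -15)) -> ((28/3)*z < n - 17 and 2*n + (7/2)*z >= -7/2)).
Check whether (4*z >= -15 -> (3*lim + (1/3)*z < n + 23/3 and (3/2)*lim >= z - 3)) and ((not (4*z >= -15)) -> ((28/3)*z < n - 17 and 2*n + (7/2)*z >= -7/2)) and y = 5 implies it.
Every state satisfying the precondition satisfies the weakest precondition: the implication holds.
Answer: valid


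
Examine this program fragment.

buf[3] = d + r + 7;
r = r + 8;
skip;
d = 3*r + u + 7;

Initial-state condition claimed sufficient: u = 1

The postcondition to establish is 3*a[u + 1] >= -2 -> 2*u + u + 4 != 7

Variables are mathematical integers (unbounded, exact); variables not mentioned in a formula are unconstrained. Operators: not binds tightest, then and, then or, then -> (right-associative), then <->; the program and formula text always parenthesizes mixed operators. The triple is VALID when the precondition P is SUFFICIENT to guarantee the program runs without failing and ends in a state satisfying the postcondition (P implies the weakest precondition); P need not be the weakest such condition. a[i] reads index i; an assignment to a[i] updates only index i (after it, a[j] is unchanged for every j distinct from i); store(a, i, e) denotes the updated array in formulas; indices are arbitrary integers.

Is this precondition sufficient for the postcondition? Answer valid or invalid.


Working backward. After the program, the postcondition 3*a[u + 1] >= -2 -> 2*u + u + 4 != 7 must hold; in canonical form it is 3*a[u + 1] >= -2 -> 3*u != 3.
Before d := 3*r + u + 7: 3*a[u + 1] >= -2 -> 3*u != 3
Before skip: 3*a[u + 1] >= -2 -> 3*u != 3
Before r := r + 8: 3*a[u + 1] >= -2 -> 3*u != 3
Before buf[3] := d + r + 7: 3*a[u + 1] >= -2 -> 3*u != 3
The weakest precondition is 3*a[u + 1] >= -2 -> 3*u != 3.
Check whether u = 1 implies it.
Countermodel: at the initial state a = {[2] = 0, elsewhere 0}, u = 1, the precondition holds but the weakest precondition fails.
Answer: invalid


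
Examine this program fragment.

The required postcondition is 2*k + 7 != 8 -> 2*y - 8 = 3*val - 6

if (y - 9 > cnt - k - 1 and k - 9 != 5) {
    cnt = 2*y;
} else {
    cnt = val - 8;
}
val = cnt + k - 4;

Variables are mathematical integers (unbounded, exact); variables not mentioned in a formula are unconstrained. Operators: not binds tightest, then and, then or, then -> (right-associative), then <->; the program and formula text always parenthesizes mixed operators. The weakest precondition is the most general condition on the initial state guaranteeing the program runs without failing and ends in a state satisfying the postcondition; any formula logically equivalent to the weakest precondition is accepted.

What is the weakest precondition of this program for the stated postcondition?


Working backward. After the program, the postcondition 2*k + 7 != 8 -> 2*y - 8 = 3*val - 6 must hold; in canonical form it is 2*k != 1 -> 2*y = 3*val + 2.
Before val := cnt + k - 4: 2*k != 1 -> 2*y = 3*cnt + 3*k - 10
Then branch requires 2*k != 1 -> 3*k + 4*y = 10; else branch requires 2*k != 1 -> 2*y = 3*k + 3*val - 34.
Before the if: ((k + y > cnt + 8 and k != 14) -> (2*k != 1 -> 3*k + 4*y = 10)) and ((not (k + y > cnt + 8 and k != 14)) -> (2*k != 1 -> 2*y = 3*k + 3*val - 34))
Answer: WP = ((k + y > cnt + 8 and k != 14) -> (2*k != 1 -> 3*k + 4*y = 10)) and ((not (k + y > cnt + 8 and k != 14)) -> (2*k != 1 -> 2*y = 3*k + 3*val - 34))


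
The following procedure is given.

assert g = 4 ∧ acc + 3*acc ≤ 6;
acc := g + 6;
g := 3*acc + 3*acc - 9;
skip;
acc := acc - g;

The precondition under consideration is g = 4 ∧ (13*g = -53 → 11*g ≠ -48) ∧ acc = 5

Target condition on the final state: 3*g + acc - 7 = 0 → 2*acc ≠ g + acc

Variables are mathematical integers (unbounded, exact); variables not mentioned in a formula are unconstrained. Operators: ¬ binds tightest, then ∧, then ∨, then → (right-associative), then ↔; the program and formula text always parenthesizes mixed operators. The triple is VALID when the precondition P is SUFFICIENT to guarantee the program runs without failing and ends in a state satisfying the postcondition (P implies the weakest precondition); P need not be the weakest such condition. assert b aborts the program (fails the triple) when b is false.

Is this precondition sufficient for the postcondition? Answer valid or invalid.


Working backward. After the program, the postcondition 3*g + acc - 7 = 0 → 2*acc ≠ g + acc must hold; in canonical form it is acc + 3*g = 7 → acc ≠ g.
Before acc := acc - g: acc + 2*g = 7 → acc ≠ 2*g
Before skip: acc + 2*g = 7 → acc ≠ 2*g
Before g := 3*acc + 3*acc - 9: 13*acc = 25 → 11*acc ≠ 18
Before acc := g + 6: 13*g = -53 → 11*g ≠ -48
Before assert g = 4 ∧ acc + 3*acc ≤ 6: g = 4 ∧ 4*acc ≤ 6 ∧ (13*g = -53 → 11*g ≠ -48)
The weakest precondition is g = 4 ∧ 4*acc ≤ 6 ∧ (13*g = -53 → 11*g ≠ -48).
Check whether g = 4 ∧ (13*g = -53 → 11*g ≠ -48) ∧ acc = 5 implies it.
Countermodel: at the initial state acc = 5, g = 4, the precondition holds but the weakest precondition fails.
Answer: invalid


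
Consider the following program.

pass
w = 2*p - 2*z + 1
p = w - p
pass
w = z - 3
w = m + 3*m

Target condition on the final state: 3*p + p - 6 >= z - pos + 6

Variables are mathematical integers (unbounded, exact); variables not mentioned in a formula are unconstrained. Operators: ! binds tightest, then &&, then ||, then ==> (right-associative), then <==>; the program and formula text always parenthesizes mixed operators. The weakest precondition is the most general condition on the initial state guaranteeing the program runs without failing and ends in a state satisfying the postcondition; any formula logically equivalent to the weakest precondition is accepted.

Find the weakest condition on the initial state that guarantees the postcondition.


Working backward. After the program, the postcondition 3*p + p - 6 >= z - pos + 6 must hold; in canonical form it is 4*p + pos >= z + 12.
Before w := m + 3*m: 4*p + pos >= z + 12
Before w := z - 3: 4*p + pos >= z + 12
Before skip: 4*p + pos >= z + 12
Before p := w - p: pos + 4*w >= 4*p + z + 12
Before w := 2*p - 2*z + 1: 4*p + pos >= 9*z + 8
Before skip: 4*p + pos >= 9*z + 8
Answer: WP = 4*p + pos >= 9*z + 8


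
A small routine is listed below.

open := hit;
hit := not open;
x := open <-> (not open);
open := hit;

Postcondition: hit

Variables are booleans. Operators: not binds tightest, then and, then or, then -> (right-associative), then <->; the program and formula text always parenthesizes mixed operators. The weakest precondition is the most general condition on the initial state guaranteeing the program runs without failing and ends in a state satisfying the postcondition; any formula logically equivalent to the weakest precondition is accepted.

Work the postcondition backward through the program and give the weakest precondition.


Working backward. After the program, hit must hold.
Before open := hit: hit
Before x := open <-> (not open): hit
Before hit := not open: not open
Before open := hit: not hit
Answer: WP = not hit


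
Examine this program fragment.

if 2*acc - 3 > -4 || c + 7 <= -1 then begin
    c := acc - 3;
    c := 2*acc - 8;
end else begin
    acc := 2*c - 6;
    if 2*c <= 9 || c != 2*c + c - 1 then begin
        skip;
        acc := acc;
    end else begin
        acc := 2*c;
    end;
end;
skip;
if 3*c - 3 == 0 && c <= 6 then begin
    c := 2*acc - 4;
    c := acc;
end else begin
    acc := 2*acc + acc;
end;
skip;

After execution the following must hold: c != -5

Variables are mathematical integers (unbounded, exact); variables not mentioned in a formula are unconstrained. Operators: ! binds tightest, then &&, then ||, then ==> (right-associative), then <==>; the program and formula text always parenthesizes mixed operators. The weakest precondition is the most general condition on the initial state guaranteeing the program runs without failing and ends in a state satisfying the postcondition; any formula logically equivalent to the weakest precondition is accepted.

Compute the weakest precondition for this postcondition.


Working backward. After the program, c != -5 must hold.
Before skip: c != -5
Then branch requires acc != -5; else branch requires c != -5.
Before the if: ((3*c == 3 && c <= 6) ==> acc != -5) && ((!(3*c == 3 && c <= 6)) ==> c != -5)
Before skip: ((3*c == 3 && c <= 6) ==> acc != -5) && ((!(3*c == 3 && c <= 6)) ==> c != -5)
Then branch requires ((6*acc == 27 && 2*acc <= 14) ==> acc != -5) && ((!(6*acc == 27 && 2*acc <= 14)) ==> 2*acc != 3); else branch requires ((2*c <= 9 || 2*c != 1) ==> (((3*c == 3 && c <= 6) ==> 2*c != 1) && ((!(3*c == 3 && c <= 6)) ==> c != -5))) && ((!(2*c <= 9 || 2*c != 1)) ==> (((3*c == 3 && c <= 6) ==> 2*c != -5) && ((!(3*c == 3 && c <= 6)) ==> c != -5))).
Before the if: ((2*acc > -1 || c <= -8) ==> (((6*acc == 27 && 2*acc <= 14) ==> acc != -5) && ((!(6*acc == 27 && 2*acc <= 14)) ==> 2*acc != 3))) && ((!(2*acc > -1 || c <= -8)) ==> (((2*c <= 9 || 2*c != 1) ==> (((3*c == 3 && c <= 6) ==> 2*c != 1) && ((!(3*c == 3 && c <= 6)) ==> c != -5))) && ((!(2*c <= 9 || 2*c != 1)) ==> (((3*c == 3 && c <= 6) ==> 2*c != -5) && ((!(3*c == 3 && c <= 6)) ==> c != -5)))))
Answer: WP = ((2*acc > -1 || c <= -8) ==> (((6*acc == 27 && 2*acc <= 14) ==> acc != -5) && ((!(6*acc == 27 && 2*acc <= 14)) ==> 2*acc != 3))) && ((!(2*acc > -1 || c <= -8)) ==> (((2*c <= 9 || 2*c != 1) ==> (((3*c == 3 && c <= 6) ==> 2*c != 1) && ((!(3*c == 3 && c <= 6)) ==> c != -5))) && ((!(2*c <= 9 || 2*c != 1)) ==> (((3*c == 3 && c <= 6) ==> 2*c != -5) && ((!(3*c == 3 && c <= 6)) ==> c != -5)))))


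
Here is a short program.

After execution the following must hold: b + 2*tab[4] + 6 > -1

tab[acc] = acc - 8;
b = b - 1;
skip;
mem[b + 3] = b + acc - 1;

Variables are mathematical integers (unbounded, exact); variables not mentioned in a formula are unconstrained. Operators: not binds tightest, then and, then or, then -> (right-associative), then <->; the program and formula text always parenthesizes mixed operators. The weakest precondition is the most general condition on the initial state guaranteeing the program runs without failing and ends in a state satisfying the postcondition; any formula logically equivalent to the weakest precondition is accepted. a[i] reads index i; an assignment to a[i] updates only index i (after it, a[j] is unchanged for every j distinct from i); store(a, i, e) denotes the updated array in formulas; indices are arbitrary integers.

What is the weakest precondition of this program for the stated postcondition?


Working backward. After the program, the postcondition b + 2*tab[4] + 6 > -1 must hold; in canonical form it is 2*tab[4] + b > -7.
Before mem[b + 3] := b + acc - 1: 2*tab[4] + b > -7
Before skip: 2*tab[4] + b > -7
Before b := b - 1: 2*tab[4] + b > -6
Before tab[acc] := acc - 8: 2*store(tab, acc, acc - 8)[4] + b > -6
Answer: WP = 2*store(tab, acc, acc - 8)[4] + b > -6


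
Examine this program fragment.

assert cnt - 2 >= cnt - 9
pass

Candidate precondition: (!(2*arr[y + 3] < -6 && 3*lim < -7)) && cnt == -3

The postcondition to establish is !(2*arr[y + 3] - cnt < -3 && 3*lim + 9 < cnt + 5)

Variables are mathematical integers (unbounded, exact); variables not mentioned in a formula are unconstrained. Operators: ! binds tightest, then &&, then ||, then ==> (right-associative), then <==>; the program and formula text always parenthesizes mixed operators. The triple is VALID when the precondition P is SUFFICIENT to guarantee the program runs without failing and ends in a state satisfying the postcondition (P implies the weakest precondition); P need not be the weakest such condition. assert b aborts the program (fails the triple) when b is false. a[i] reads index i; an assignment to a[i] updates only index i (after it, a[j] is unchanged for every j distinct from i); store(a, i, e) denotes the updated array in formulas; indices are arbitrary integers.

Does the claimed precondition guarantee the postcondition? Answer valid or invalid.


Working backward. After the program, the postcondition !(2*arr[y + 3] - cnt < -3 && 3*lim + 9 < cnt + 5) must hold; in canonical form it is !(2*arr[y + 3] < cnt - 3 && 3*lim < cnt - 4).
Before skip: !(2*arr[y + 3] < cnt - 3 && 3*lim < cnt - 4)
Before assert cnt - 2 >= cnt - 9: !(2*arr[y + 3] < cnt - 3 && 3*lim < cnt - 4)
The weakest precondition is !(2*arr[y + 3] < cnt - 3 && 3*lim < cnt - 4).
Check whether (!(2*arr[y + 3] < -6 && 3*lim < -7)) && cnt == -3 implies it.
Every state satisfying the precondition satisfies the weakest precondition: the implication holds.
Answer: valid


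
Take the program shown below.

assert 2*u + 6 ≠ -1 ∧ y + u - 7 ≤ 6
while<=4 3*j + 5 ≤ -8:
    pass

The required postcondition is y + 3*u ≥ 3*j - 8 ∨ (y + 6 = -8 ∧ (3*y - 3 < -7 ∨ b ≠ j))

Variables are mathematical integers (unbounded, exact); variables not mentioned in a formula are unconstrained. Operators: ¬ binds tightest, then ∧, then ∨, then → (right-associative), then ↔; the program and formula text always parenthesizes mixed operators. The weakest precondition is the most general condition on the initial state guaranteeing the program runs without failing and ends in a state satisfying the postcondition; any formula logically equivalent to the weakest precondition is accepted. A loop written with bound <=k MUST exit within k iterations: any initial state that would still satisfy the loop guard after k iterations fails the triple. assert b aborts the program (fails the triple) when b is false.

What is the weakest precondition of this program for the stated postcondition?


Working backward. After the program, the postcondition y + 3*u ≥ 3*j - 8 ∨ (y + 6 = -8 ∧ (3*y - 3 < -7 ∨ b ≠ j)) must hold; in canonical form it is 3*u + y ≥ 3*j - 8 ∨ (y = -14 ∧ (3*y < -4 ∨ b ≠ j)).
Before the loop (bound <=4), unroll the exhaustion recursion (WP_0 = exit-now case; WP_j = one more guarded iteration, up to j = 4):
  WP_0: (¬(3*j ≤ -13)) ∧ (3*u + y ≥ 3*j - 8 ∨ (y = -14 ∧ (3*y < -4 ∨ b ≠ j)))
  WP_1: (3*j ≤ -13 → ((¬(3*j ≤ -13)) ∧ (3*u + y ≥ 3*j - 8 ∨ (y = -14 ∧ (3*y < -4 ∨ b ≠ j))))) ∧ ((¬(3*j ≤ -13)) → (3*u + y ≥ 3*j - 8 ∨ (y = -14 ∧ (3*y < -4 ∨ b ≠ j))))
  WP_2: (3*j ≤ -13 → ((3*j ≤ -13 → ((¬(3*j ≤ -13)) ∧ (3*u + y ≥ 3*j - 8 ∨ (y = -14 ∧ (3*y < -4 ∨ b ≠ j))))) ∧ ((¬(3*j ≤ -13)) → (3*u + y ≥ 3*j - 8 ∨ (y = -14 ∧ (3*y < -4 ∨ b ≠ j)))))) ∧ ((¬(3*j ≤ -13)) → (3*u + y ≥ 3*j - 8 ∨ (y = -14 ∧ (3*y < -4 ∨ b ≠ j))))
  WP_3: (3*j ≤ -13 → ((3*j ≤ -13 → ((3*j ≤ -13 → ((¬(3*j ≤ -13)) ∧ (3*u + y ≥ 3*j - 8 ∨ (y = -14 ∧ (3*y < -4 ∨ b ≠ j))))) ∧ ((¬(3*j ≤ -13)) → (3*u + y ≥ 3*j - 8 ∨ (y = -14 ∧ (3*y < -4 ∨ b ≠ j)))))) ∧ ((¬(3*j ≤ -13)) → (3*u + y ≥ 3*j - 8 ∨ (y = -14 ∧ (3*y < -4 ∨ b ≠ j)))))) ∧ ((¬(3*j ≤ -13)) → (3*u + y ≥ 3*j - 8 ∨ (y = -14 ∧ (3*y < -4 ∨ b ≠ j))))
  WP_4: (3*j ≤ -13 → ((3*j ≤ -13 → ((3*j ≤ -13 → ((3*j ≤ -13 → ((¬(3*j ≤ -13)) ∧ (3*u + y ≥ 3*j - 8 ∨ (y = -14 ∧ (3*y < -4 ∨ b ≠ j))))) ∧ ((¬(3*j ≤ -13)) → (3*u + y ≥ 3*j - 8 ∨ (y = -14 ∧ (3*y < -4 ∨ b ≠ j)))))) ∧ ((¬(3*j ≤ -13)) → (3*u + y ≥ 3*j - 8 ∨ (y = -14 ∧ (3*y < -4 ∨ b ≠ j)))))) ∧ ((¬(3*j ≤ -13)) → (3*u + y ≥ 3*j - 8 ∨ (y = -14 ∧ (3*y < -4 ∨ b ≠ j)))))) ∧ ((¬(3*j ≤ -13)) → (3*u + y ≥ 3*j - 8 ∨ (y = -14 ∧ (3*y < -4 ∨ b ≠ j))))
So before the loop: (3*j ≤ -13 → ((3*j ≤ -13 → ((3*j ≤ -13 → ((3*j ≤ -13 → ((¬(3*j ≤ -13)) ∧ (3*u + y ≥ 3*j - 8 ∨ (y = -14 ∧ (3*y < -4 ∨ b ≠ j))))) ∧ ((¬(3*j ≤ -13)) → (3*u + y ≥ 3*j - 8 ∨ (y = -14 ∧ (3*y < -4 ∨ b ≠ j)))))) ∧ ((¬(3*j ≤ -13)) → (3*u + y ≥ 3*j - 8 ∨ (y = -14 ∧ (3*y < -4 ∨ b ≠ j)))))) ∧ ((¬(3*j ≤ -13)) → (3*u + y ≥ 3*j - 8 ∨ (y = -14 ∧ (3*y < -4 ∨ b ≠ j)))))) ∧ ((¬(3*j ≤ -13)) → (3*u + y ≥ 3*j - 8 ∨ (y = -14 ∧ (3*y < -4 ∨ b ≠ j))))
Before assert 2*u + 6 ≠ -1 ∧ y + u - 7 ≤ 6: 2*u ≠ -7 ∧ u + y ≤ 13 ∧ (3*j ≤ -13 → ((3*j ≤ -13 → ((3*j ≤ -13 → ((3*j ≤ -13 → ((¬(3*j ≤ -13)) ∧ (3*u + y ≥ 3*j - 8 ∨ (y = -14 ∧ (3*y < -4 ∨ b ≠ j))))) ∧ ((¬(3*j ≤ -13)) → (3*u + y ≥ 3*j - 8 ∨ (y = -14 ∧ (3*y < -4 ∨ b ≠ j)))))) ∧ ((¬(3*j ≤ -13)) → (3*u + y ≥ 3*j - 8 ∨ (y = -14 ∧ (3*y < -4 ∨ b ≠ j)))))) ∧ ((¬(3*j ≤ -13)) → (3*u + y ≥ 3*j - 8 ∨ (y = -14 ∧ (3*y < -4 ∨ b ≠ j)))))) ∧ ((¬(3*j ≤ -13)) → (3*u + y ≥ 3*j - 8 ∨ (y = -14 ∧ (3*y < -4 ∨ b ≠ j))))
Answer: WP = 2*u ≠ -7 ∧ u + y ≤ 13 ∧ (3*j ≤ -13 → ((3*j ≤ -13 → ((3*j ≤ -13 → ((3*j ≤ -13 → ((¬(3*j ≤ -13)) ∧ (3*u + y ≥ 3*j - 8 ∨ (y = -14 ∧ (3*y < -4 ∨ b ≠ j))))) ∧ ((¬(3*j ≤ -13)) → (3*u + y ≥ 3*j - 8 ∨ (y = -14 ∧ (3*y < -4 ∨ b ≠ j)))))) ∧ ((¬(3*j ≤ -13)) → (3*u + y ≥ 3*j - 8 ∨ (y = -14 ∧ (3*y < -4 ∨ b ≠ j)))))) ∧ ((¬(3*j ≤ -13)) → (3*u + y ≥ 3*j - 8 ∨ (y = -14 ∧ (3*y < -4 ∨ b ≠ j)))))) ∧ ((¬(3*j ≤ -13)) → (3*u + y ≥ 3*j - 8 ∨ (y = -14 ∧ (3*y < -4 ∨ b ≠ j))))


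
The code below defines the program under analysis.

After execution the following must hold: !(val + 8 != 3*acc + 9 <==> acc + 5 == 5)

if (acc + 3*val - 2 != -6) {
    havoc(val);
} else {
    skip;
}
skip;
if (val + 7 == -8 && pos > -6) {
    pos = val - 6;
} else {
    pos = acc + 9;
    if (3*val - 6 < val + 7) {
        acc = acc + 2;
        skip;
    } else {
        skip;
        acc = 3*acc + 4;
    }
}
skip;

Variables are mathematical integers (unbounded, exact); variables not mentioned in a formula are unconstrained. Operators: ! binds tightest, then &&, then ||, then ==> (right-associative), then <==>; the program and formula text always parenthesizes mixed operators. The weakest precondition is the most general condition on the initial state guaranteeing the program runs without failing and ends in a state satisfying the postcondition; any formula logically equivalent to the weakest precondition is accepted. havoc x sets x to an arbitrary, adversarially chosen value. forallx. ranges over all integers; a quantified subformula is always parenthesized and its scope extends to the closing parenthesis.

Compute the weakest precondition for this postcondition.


Working backward. After the program, the postcondition !(val + 8 != 3*acc + 9 <==> acc + 5 == 5) must hold; in canonical form it is !(val != 3*acc + 1 <==> acc == 0).
Before skip: !(val != 3*acc + 1 <==> acc == 0)
Then branch requires !(val != 3*acc + 1 <==> acc == 0); else branch requires (2*val < 13 ==> (!(val != 3*acc + 7 <==> acc == -2))) && ((!(2*val < 13)) ==> (!(val != 9*acc + 13 <==> 3*acc == -4))).
Before the if: ((val == -15 && pos > -6) ==> (!(val != 3*acc + 1 <==> acc == 0))) && ((!(val == -15 && pos > -6)) ==> ((2*val < 13 ==> (!(val != 3*acc + 7 <==> acc == -2))) && ((!(2*val < 13)) ==> (!(val != 9*acc + 13 <==> 3*acc == -4)))))
Before skip: ((val == -15 && pos > -6) ==> (!(val != 3*acc + 1 <==> acc == 0))) && ((!(val == -15 && pos > -6)) ==> ((2*val < 13 ==> (!(val != 3*acc + 7 <==> acc == -2))) && ((!(2*val < 13)) ==> (!(val != 9*acc + 13 <==> 3*acc == -4)))))
Then branch requires forall val_1. (((val_1 == -15 && pos > -6) ==> (!(val_1 != 3*acc + 1 <==> acc == 0))) && ((!(val_1 == -15 && pos > -6)) ==> ((2*val_1 < 13 ==> (!(val_1 != 3*acc + 7 <==> acc == -2))) && ((!(2*val_1 < 13)) ==> (!(val_1 != 9*acc + 13 <==> 3*acc == -4)))))); else branch requires ((val == -15 && pos > -6) ==> (!(val != 3*acc + 1 <==> acc == 0))) && ((!(val == -15 && pos > -6)) ==> ((2*val < 13 ==> (!(val != 3*acc + 7 <==> acc == -2))) && ((!(2*val < 13)) ==> (!(val != 9*acc + 13 <==> 3*acc == -4))))).
Before the if: (acc + 3*val != -4 ==> (forall val_1. (((val_1 == -15 && pos > -6) ==> (!(val_1 != 3*acc + 1 <==> acc == 0))) && ((!(val_1 == -15 && pos > -6)) ==> ((2*val_1 < 13 ==> (!(val_1 != 3*acc + 7 <==> acc == -2))) && ((!(2*val_1 < 13)) ==> (!(val_1 != 9*acc + 13 <==> 3*acc == -4)))))))) && ((!(acc + 3*val != -4)) ==> (((val == -15 && pos > -6) ==> (!(val != 3*acc + 1 <==> acc == 0))) && ((!(val == -15 && pos > -6)) ==> ((2*val < 13 ==> (!(val != 3*acc + 7 <==> acc == -2))) && ((!(2*val < 13)) ==> (!(val != 9*acc + 13 <==> 3*acc == -4)))))))
Answer: WP = (acc + 3*val != -4 ==> (forall val_1. (((val_1 == -15 && pos > -6) ==> (!(val_1 != 3*acc + 1 <==> acc == 0))) && ((!(val_1 == -15 && pos > -6)) ==> ((2*val_1 < 13 ==> (!(val_1 != 3*acc + 7 <==> acc == -2))) && ((!(2*val_1 < 13)) ==> (!(val_1 != 9*acc + 13 <==> 3*acc == -4)))))))) && ((!(acc + 3*val != -4)) ==> (((val == -15 && pos > -6) ==> (!(val != 3*acc + 1 <==> acc == 0))) && ((!(val == -15 && pos > -6)) ==> ((2*val < 13 ==> (!(val != 3*acc + 7 <==> acc == -2))) && ((!(2*val < 13)) ==> (!(val != 9*acc + 13 <==> 3*acc == -4)))))))


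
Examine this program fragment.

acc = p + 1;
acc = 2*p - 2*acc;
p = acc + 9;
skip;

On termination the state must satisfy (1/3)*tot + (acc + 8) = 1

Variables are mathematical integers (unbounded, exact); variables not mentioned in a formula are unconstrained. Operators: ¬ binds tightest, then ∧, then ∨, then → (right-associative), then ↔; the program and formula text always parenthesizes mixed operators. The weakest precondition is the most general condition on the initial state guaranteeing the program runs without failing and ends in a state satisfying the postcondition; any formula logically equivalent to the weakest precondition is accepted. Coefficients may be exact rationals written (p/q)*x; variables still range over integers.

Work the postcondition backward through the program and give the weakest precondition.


Working backward. After the program, the postcondition (1/3)*tot + (acc + 8) = 1 must hold; in canonical form it is acc + (1/3)*tot = -7.
Before skip: acc + (1/3)*tot = -7
Before p := acc + 9: acc + (1/3)*tot = -7
Before acc := 2*p - 2*acc: 2*p + (1/3)*tot = 2*acc - 7
Before acc := p + 1: (1/3)*tot = -5
Answer: WP = (1/3)*tot = -5


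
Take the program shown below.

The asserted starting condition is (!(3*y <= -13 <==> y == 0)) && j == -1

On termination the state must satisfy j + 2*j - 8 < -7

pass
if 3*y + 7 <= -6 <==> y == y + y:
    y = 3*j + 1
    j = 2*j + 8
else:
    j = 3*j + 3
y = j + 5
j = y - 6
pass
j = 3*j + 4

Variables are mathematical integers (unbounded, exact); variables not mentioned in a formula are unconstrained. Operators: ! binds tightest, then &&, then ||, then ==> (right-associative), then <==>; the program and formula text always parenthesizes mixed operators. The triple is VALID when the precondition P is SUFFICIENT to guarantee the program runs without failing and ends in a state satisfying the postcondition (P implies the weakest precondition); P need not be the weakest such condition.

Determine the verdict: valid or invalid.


Working backward. After the program, the postcondition j + 2*j - 8 < -7 must hold; in canonical form it is 3*j < 1.
Before j := 3*j + 4: 9*j < -11
Before skip: 9*j < -11
Before j := y - 6: 9*y < 43
Before y := j + 5: 9*j < -2
Then branch requires 18*j < -74; else branch requires 27*j < -29.
Before the if: ((3*y <= -13 <==> y == 0) ==> 18*j < -74) && ((!(3*y <= -13 <==> y == 0)) ==> 27*j < -29)
Before skip: ((3*y <= -13 <==> y == 0) ==> 18*j < -74) && ((!(3*y <= -13 <==> y == 0)) ==> 27*j < -29)
The weakest precondition is ((3*y <= -13 <==> y == 0) ==> 18*j < -74) && ((!(3*y <= -13 <==> y == 0)) ==> 27*j < -29).
Check whether (!(3*y <= -13 <==> y == 0)) && j == -1 implies it.
Countermodel: at the initial state j = -1, y = -5, the precondition holds but the weakest precondition fails.
Answer: invalid


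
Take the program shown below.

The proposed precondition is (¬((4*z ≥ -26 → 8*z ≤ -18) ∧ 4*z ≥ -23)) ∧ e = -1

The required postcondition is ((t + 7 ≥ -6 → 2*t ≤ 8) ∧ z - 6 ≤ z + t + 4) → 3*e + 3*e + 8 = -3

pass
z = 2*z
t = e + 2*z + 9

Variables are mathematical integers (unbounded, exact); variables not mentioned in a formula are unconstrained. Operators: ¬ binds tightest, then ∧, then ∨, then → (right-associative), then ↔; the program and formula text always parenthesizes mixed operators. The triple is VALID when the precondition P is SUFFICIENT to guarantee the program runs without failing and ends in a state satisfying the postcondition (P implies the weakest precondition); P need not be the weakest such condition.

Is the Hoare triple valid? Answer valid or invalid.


Working backward. After the program, the postcondition ((t + 7 ≥ -6 → 2*t ≤ 8) ∧ z - 6 ≤ z + t + 4) → 3*e + 3*e + 8 = -3 must hold; in canonical form it is ((t ≥ -13 → 2*t ≤ 8) ∧ t ≥ -10) → 6*e = -11.
Before t := e + 2*z + 9: ((e + 2*z ≥ -22 → 2*e + 4*z ≤ -10) ∧ e + 2*z ≥ -19) → 6*e = -11
Before z := 2*z: ((e + 4*z ≥ -22 → 2*e + 8*z ≤ -10) ∧ e + 4*z ≥ -19) → 6*e = -11
Before skip: ((e + 4*z ≥ -22 → 2*e + 8*z ≤ -10) ∧ e + 4*z ≥ -19) → 6*e = -11
The weakest precondition is ((e + 4*z ≥ -22 → 2*e + 8*z ≤ -10) ∧ e + 4*z ≥ -19) → 6*e = -11.
Check whether (¬((4*z ≥ -26 → 8*z ≤ -18) ∧ 4*z ≥ -23)) ∧ e = -1 implies it.
Countermodel: at the initial state e = -1, z = -1, the precondition holds but the weakest precondition fails.
Answer: invalid
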